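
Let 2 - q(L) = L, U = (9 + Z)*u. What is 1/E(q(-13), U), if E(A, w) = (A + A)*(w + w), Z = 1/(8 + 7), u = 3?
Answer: 1/1632 ≈ 0.00061275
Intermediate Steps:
Z = 1/15 ≈ 0.066667
U = 136/5 (U = (9 + 1/15)*3 = (136/15)*3 = 136/5 ≈ 27.200)
q(L) = 2 - L
E(A, w) = 4*A*w (E(A, w) = (2*A)*(2*w) = 4*A*w)
1/E(q(-13), U) = 1/(4*(2 - 1*(-13))*(136/5)) = 1/(4*(2 + 13)*(136/5)) = 1/(4*15*(136/5)) = 1/1632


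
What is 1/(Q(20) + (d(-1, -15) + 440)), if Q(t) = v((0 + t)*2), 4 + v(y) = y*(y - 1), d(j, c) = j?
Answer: 1/1995 ≈ 0.00050125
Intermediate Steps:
v(y) = -4 + y*(-1 + y) (v(y) = -4 + y*(y - 1) = -4 + y*(-1 + y))
Q(t) = -4 - 2*t + 4*t**2 (Q(t) = -4 + ((0 + t)*2)**2 - (0 + t)*2 = -4 + (t*2)**2 - t*2 = -4 + (2*t)**2 - 2*t = -4 + 4*t**2 - 2*t = -4 - 2*t + 4*t**2)
1/(Q(20) + (d(-1, -15) + 440)) = 1/((-4 - 2*20 + 4*20**2) + (-1 + 440)) = 1/((-4 - 40 + 4*400) + 439) = 1/((-4 - 40 + 1600) + 439) = 1/(1556 + 439) = 1/1995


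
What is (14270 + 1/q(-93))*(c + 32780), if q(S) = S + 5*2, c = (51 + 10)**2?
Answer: 43232112909/83 ≈ 5.2087e+8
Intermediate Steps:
c = 3721 (c = 61**2 = 3721)
q(S) = 10 + S (q(S) = S + 10 = 10 + S)
(14270 + 1/q(-93))*(c + 32780) = (14270 + 1/(10 - 93))*(3721 + 32780) = (14270 + 1/(-83))*36501 = (14270 - 1/83)*36501 = (1184409/83)*36501 = 43232112909/83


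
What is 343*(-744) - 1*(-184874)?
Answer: -70318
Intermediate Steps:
343*(-744) - 1*(-184874) = -255192 + 184874 = -70318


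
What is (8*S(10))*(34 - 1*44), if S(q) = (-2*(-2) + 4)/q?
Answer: -64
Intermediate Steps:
S(q) = 8/q (S(q) = (4 + 4)/q = 8/q)
(8*S(10))*(34 - 1*44) = (8*(8/10))*(34 - 1*44) = (8*(8*(1/10)))*(34 - 44) = (8*(4/5))*(-10) = (32/5)*(-10) = -64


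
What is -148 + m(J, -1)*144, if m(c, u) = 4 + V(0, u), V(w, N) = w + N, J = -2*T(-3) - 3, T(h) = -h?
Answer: 284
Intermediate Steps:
J = -9 (J = -(-2)*(-3) - 3 = -2*3 - 3 = -6 - 3 = -9)
V(w, N) = N + w
m(c, u) = 4 + u (m(c, u) = 4 + (u + 0) = 4 + u)
-148 + m(J, -1)*144 = -148 + (4 - 1)*144 = -148 + 3*144 = -148 + 432 = 284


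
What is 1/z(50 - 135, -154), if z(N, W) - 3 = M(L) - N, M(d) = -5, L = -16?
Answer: 1/83 ≈ 0.012048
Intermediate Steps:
z(N, W) = -2 - N (z(N, W) = 3 + (-5 - N) = -2 - N)
1/z(50 - 135, -154) = 1/(-2 - (50 - 135)) = 1/(-2 - 1*(-85)) = 1/(-2 + 85) = 1/83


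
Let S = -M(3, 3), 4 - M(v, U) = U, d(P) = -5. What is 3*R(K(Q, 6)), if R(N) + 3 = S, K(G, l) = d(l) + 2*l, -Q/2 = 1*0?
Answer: -12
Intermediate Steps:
Q = 0 (Q = -2*0 = 0)
M(v, U) = 4 - U
K(G, l) = -5 + 2*l
S = -1 (S = -(4 - 1*3) = -(4 - 3) = -1*1 = -1)
R(N) = -4 (R(N) = -3 - 1 = -4)
3*R(K(Q, 6)) = 3*(-4) = -12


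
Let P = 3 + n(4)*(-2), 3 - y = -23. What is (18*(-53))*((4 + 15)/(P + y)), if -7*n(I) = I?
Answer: -126882/211 ≈ -601.34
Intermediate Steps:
y = 26 (y = 3 - 1*(-23) = 3 + 23 = 26)
n(I) = -I/7
P = 29/7 (P = 3 - 1/7*4*(-2) = 3 - 4/7*(-2) = 3 + 8/7 = 29/7 ≈ 4.1429)
(18*(-53))*((4 + 15)/(P + y)) = (18*(-53))*((4 + 15)/(29/7 + 26)) = -18126/211/7 = -18126*7/211 = -954*133/211 = -126882/211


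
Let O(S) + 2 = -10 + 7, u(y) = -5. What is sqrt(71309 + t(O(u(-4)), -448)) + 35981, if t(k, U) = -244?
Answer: 35981 + sqrt(71065) ≈ 36248.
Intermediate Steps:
O(S) = -5 (O(S) = -2 + (-10 + 7) = -2 - 3 = -5)
sqrt(71309 + t(O(u(-4)), -448)) + 35981 = sqrt(71309 - 244) + 35981 = sqrt(71065) + 35981 = 35981 + sqrt(71065)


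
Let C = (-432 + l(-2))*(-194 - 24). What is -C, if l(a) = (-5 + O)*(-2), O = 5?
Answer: -94176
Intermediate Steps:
l(a) = 0 (l(a) = (-5 + 5)*(-2) = 0*(-2) = 0)
C = 94176 (C = (-432 + 0)*(-194 - 24) = -432*(-218) = 94176)
-C = -1*94176 = -94176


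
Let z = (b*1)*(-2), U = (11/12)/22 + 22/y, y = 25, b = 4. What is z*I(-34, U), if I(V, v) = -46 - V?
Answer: 96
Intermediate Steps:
U = 553/600 (U = (11/12)/22 + 22/25 = (11*(1/12))*(1/22) + 22*(1/25) = (11/12)*(1/22) + 22/25 = 1/24 + 22/25 = 553/600 ≈ 0.92167)
z = -8 (z = (4*1)*(-2) = 4*(-2) = -8)
z*I(-34, U) = -8*(-46 - 1*(-34)) = -8*(-46 + 34) = -8*(-12) = 96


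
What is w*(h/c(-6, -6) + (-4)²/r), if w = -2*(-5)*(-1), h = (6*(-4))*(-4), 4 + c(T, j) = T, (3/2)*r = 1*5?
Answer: 48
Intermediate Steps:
r = 10/3 (r = 2*(1*5)/3 = (⅔)*5 = 10/3 ≈ 3.3333)
c(T, j) = -4 + T
h = 96 (h = -24*(-4) = 96)
w = -10 (w = 10*(-1) = -10)
w*(h/c(-6, -6) + (-4)²/r) = -10*(96/(-4 - 6) + (-4)²/(10/3)) = -10*(96/(-10) + 16*(3/10)) = -10*(96*(-⅒) + 24/5) = -10*(-48/5 + 24/5) = -10*(-24/5) = 48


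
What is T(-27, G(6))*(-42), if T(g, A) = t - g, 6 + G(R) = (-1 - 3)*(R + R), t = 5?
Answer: -1344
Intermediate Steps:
G(R) = -6 - 8*R (G(R) = -6 + (-1 - 3)*(R + R) = -6 - 8*R)
T(g, A) = 5 - g
T(-27, G(6))*(-42) = (5 - 1*(-27))*(-42) = (5 + 27)*(-42) = 32*(-42) = -1344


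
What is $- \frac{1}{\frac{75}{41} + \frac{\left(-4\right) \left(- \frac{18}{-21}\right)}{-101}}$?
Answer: $- \frac{28987}{54009} \approx -0.53671$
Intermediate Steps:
$- \frac{1}{\frac{75}{41} + \frac{\left(-4\right) \left(- \frac{18}{-21}\right)}{-101}} = - \frac{1}{75 \cdot \frac{1}{41} + - 4 \left(\left(-18\right) \left(- \frac{1}{21}\right)\right) \left(- \frac{1}{101}\right)} = - \frac{1}{\frac{75}{41} + \left(-4\right) \frac{6}{7} \left(- \frac{1}{101}\right)} = - \frac{1}{\frac{75}{41} - - \frac{24}{707}} = - \frac{1}{\frac{75}{41} + \frac{24}{707}} = - \frac{1}{\frac{54009}{28987}} = \left(-1\right) \frac{28987}{54009} = - \frac{28987}{54009}$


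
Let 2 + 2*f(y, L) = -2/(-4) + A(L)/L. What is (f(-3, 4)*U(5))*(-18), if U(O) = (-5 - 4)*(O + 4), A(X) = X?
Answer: -729/2 ≈ -364.50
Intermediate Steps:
U(O) = -36 - 9*O (U(O) = -9*(4 + O) = -36 - 9*O)
f(y, L) = -¼ (f(y, L) = -1 + (-2/(-4) + L/L)/2 = -1 + (-2*(-¼) + 1)/2 = -1 + (½ + 1)/2 = -1 + (½)*(3/2) = -1 + ¾ = -¼)
(f(-3, 4)*U(5))*(-18) = -(-36 - 9*5)/4*(-18) = -(-36 - 45)/4*(-18) = -¼*(-81)*(-18) = (81/4)*(-18) = -729/2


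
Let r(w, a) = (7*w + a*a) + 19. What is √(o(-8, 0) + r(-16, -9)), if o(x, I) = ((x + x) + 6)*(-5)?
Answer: √38 ≈ 6.1644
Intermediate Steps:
o(x, I) = -30 - 10*x (o(x, I) = (2*x + 6)*(-5) = (6 + 2*x)*(-5) = -30 - 10*x)
r(w, a) = 19 + a² + 7*w (r(w, a) = (7*w + a²) + 19 = (a² + 7*w) + 19 = 19 + a² + 7*w)
√(o(-8, 0) + r(-16, -9)) = √((-30 - 10*(-8)) + (19 + (-9)² + 7*(-16))) = √((-30 + 80) + (19 + 81 - 112)) = √(50 - 12) = √38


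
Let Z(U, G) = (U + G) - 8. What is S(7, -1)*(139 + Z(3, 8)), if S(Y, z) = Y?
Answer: 994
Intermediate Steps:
Z(U, G) = -8 + G + U (Z(U, G) = (G + U) - 8 = -8 + G + U)
S(7, -1)*(139 + Z(3, 8)) = 7*(139 + (-8 + 8 + 3)) = 7*(139 + 3) = 7*142 = 994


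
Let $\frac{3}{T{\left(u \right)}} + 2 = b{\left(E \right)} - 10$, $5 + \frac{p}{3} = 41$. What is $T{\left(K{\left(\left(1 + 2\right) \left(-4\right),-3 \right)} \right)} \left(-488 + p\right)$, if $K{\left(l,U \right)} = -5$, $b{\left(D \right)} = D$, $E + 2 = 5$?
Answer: $\frac{380}{3} \approx 126.67$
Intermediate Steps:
$E = 3$ ($E = -2 + 5 = 3$)
$p = 108$ ($p = -15 + 3 \cdot 41 = -15 + 123 = 108$)
$T{\left(u \right)} = - \frac{1}{3}$ ($T{\left(u \right)} = \frac{3}{-2 + \left(3 - 10\right)} = \frac{3}{-2 - 7} = \frac{3}{-9} = 3 \left(- \frac{1}{9}\right) = - \frac{1}{3}$)
$T{\left(K{\left(\left(1 + 2\right) \left(-4\right),-3 \right)} \right)} \left(-488 + p\right) = - \frac{-488 + 108}{3} = \left(- \frac{1}{3}\right) \left(-380\right) = \frac{380}{3}$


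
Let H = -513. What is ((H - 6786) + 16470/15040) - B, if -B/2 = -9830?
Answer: -40544689/1504 ≈ -26958.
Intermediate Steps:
B = 19660 (B = -2*(-9830) = 19660)
((H - 6786) + 16470/15040) - B = ((-513 - 6786) + 16470/15040) - 1*19660 = (-7299 + 16470*(1/15040)) - 19660 = (-7299 + 1647/1504) - 19660 = -10976049/1504 - 19660 = -40544689/1504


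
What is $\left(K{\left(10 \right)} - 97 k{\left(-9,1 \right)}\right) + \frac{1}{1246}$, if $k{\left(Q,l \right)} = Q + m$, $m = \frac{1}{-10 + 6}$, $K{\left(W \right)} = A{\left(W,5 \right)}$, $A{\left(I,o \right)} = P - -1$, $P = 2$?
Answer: $\frac{2243425}{2492} \approx 900.25$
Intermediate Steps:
$A{\left(I,o \right)} = 3$ ($A{\left(I,o \right)} = 2 - -1 = 2 + 1 = 3$)
$K{\left(W \right)} = 3$
$m = - \frac{1}{4}$ ($m = \frac{1}{-4} = - \frac{1}{4} \approx -0.25$)
$k{\left(Q,l \right)} = - \frac{1}{4} + Q$ ($k{\left(Q,l \right)} = Q - \frac{1}{4} = - \frac{1}{4} + Q$)
$\left(K{\left(10 \right)} - 97 k{\left(-9,1 \right)}\right) + \frac{1}{1246} = \left(3 - 97 \left(- \frac{1}{4} - 9\right)\right) + \frac{1}{1246} = \left(3 - - \frac{3589}{4}\right) + \frac{1}{1246} = \left(3 + \frac{3589}{4}\right) + \frac{1}{1246} = \frac{3601}{4} + \frac{1}{1246} = \frac{2243425}{2492}$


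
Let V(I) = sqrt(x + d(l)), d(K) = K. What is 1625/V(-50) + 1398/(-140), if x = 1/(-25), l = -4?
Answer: -699/70 - 8125*I*sqrt(101)/101 ≈ -9.9857 - 808.47*I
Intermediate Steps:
x = -1/25 ≈ -0.040000
V(I) = I*sqrt(101)/5 (V(I) = sqrt(-1/25 - 4) = sqrt(-101/25) = I*sqrt(101)/5)
1625/V(-50) + 1398/(-140) = 1625/((I*sqrt(101)/5)) + 1398/(-140) = 1625*(-5*I*sqrt(101)/101) + 1398*(-1/140) = -8125*I*sqrt(101)/101 - 699/70 = -699/70 - 8125*I*sqrt(101)/101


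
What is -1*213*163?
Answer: -34719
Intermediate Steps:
-1*213*163 = -213*163 = -34719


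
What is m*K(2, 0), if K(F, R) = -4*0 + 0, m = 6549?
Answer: 0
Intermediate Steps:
K(F, R) = 0 (K(F, R) = 0 + 0 = 0)
m*K(2, 0) = 6549*0 = 0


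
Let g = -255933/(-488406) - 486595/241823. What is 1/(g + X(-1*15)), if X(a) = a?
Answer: -39369268046/649127497927 ≈ -0.060650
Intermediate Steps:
g = -58588477237/39369268046 (g = -255933*(-1/488406) - 486595*1/241823 = 85311/162802 - 486595/241823 = -58588477237/39369268046 ≈ -1.4882)
1/(g + X(-1*15)) = 1/(-58588477237/39369268046 - 1*15) = 1/(-58588477237/39369268046 - 15) = 1/(-649127497927/39369268046) = -39369268046/649127497927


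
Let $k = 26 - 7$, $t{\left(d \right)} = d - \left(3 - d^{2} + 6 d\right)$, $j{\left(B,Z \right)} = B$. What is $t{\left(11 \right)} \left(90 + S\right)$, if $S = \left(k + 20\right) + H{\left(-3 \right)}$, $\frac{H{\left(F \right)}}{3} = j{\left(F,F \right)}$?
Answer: $7560$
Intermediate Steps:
$H{\left(F \right)} = 3 F$
$t{\left(d \right)} = -3 + d^{2} - 5 d$ ($t{\left(d \right)} = d - \left(3 - d^{2} + 6 d\right) = -3 + d^{2} - 5 d$)
$k = 19$ ($k = 26 - 7 = 19$)
$S = 30$ ($S = \left(19 + 20\right) + 3 \left(-3\right) = 39 - 9 = 30$)
$t{\left(11 \right)} \left(90 + S\right) = \left(-3 + 11^{2} - 55\right) \left(90 + 30\right) = \left(-3 + 121 - 55\right) 120 = 63 \cdot 120 = 7560$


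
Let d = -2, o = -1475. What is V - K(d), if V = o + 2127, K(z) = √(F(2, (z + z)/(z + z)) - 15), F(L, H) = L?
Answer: 652 - I*√13 ≈ 652.0 - 3.6056*I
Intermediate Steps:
K(z) = I*√13 (K(z) = √(2 - 15) = √(-13) = I*√13)
V = 652 (V = -1475 + 2127 = 652)
V - K(d) = 652 - I*√13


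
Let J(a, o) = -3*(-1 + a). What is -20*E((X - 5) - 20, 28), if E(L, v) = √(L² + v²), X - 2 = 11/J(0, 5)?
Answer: -40*√2605/3 ≈ -680.52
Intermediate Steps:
J(a, o) = 3 - 3*a
X = 17/3 (X = 2 + 11/(3 - 3*0) = 2 + 11/(3 + 0) = 2 + 11/3 = 17/3 ≈ 5.6667)
-20*E((X - 5) - 20, 28) = -20*√(((17/3 - 5) - 20)² + 28²) = -20*√((⅔ - 20)² + 784) = -20*√((-58/3)² + 784) = -20*√(3364/9 + 784) = -20*√(10420/9) = -20*2*√2605/3 = -40*√2605/3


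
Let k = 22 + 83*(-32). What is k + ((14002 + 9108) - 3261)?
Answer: 17215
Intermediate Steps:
k = -2634 (k = 22 - 2656 = -2634)
k + ((14002 + 9108) - 3261) = -2634 + ((14002 + 9108) - 3261) = -2634 + (23110 - 3261) = -2634 + 19849 = 17215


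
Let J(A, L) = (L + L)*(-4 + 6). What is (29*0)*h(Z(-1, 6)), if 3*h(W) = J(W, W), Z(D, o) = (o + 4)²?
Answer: 0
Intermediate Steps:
Z(D, o) = (4 + o)²
J(A, L) = 4*L (J(A, L) = (2*L)*2 = 4*L)
h(W) = 4*W/3 (h(W) = (4*W)/3 = 4*W/3)
(29*0)*h(Z(-1, 6)) = (29*0)*(4*(4 + 6)²/3) = 0*((4/3)*10²) = 0*((4/3)*100) = 0*(400/3) = 0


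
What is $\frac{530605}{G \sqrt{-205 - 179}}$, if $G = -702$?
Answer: $\frac{530605 i \sqrt{6}}{33696} \approx 38.572 i$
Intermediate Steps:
$\frac{530605}{G \sqrt{-205 - 179}} = \frac{530605}{\left(-702\right) \sqrt{-205 - 179}} = \frac{530605}{\left(-702\right) \sqrt{-384}} = \frac{530605}{\left(-702\right) 8 i \sqrt{6}} = \frac{530605}{\left(-5616\right) i \sqrt{6}} = 530605 \frac{i \sqrt{6}}{33696} = \frac{530605 i \sqrt{6}}{33696}$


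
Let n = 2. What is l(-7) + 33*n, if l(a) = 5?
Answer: 71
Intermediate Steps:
l(-7) + 33*n = 5 + 33*2 = 5 + 66 = 71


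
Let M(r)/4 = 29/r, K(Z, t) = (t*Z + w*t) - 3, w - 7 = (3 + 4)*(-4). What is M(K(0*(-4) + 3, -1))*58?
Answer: 6728/15 ≈ 448.53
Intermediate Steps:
w = -21 (w = 7 + (3 + 4)*(-4) = 7 + 7*(-4) = 7 - 28 = -21)
K(Z, t) = -3 - 21*t + Z*t (K(Z, t) = (t*Z - 21*t) - 3 = (Z*t - 21*t) - 3 = (-21*t + Z*t) - 3 = -3 - 21*t + Z*t)
M(r) = 116/r (M(r) = 4*(29/r) = 116/r)
M(K(0*(-4) + 3, -1))*58 = (116/(-3 - 21*(-1) + (0*(-4) + 3)*(-1)))*58 = (116/(-3 + 21 + (0 + 3)*(-1)))*58 = (116/(-3 + 21 + 3*(-1)))*58 = (116/(-3 + 21 - 3))*58 = (116/15)*58 = 6728/15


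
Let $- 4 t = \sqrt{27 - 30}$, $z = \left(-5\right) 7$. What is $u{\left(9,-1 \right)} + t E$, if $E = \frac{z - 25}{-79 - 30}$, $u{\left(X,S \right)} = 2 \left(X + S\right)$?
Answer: $16 - \frac{15 i \sqrt{3}}{109} \approx 16.0 - 0.23836 i$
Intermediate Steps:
$u{\left(X,S \right)} = 2 S + 2 X$ ($u{\left(X,S \right)} = 2 \left(S + X\right) = 2 S + 2 X$)
$z = -35$
$t = - \frac{i \sqrt{3}}{4}$ ($t = - \frac{\sqrt{27 - 30}}{4} = - \frac{\sqrt{-3}}{4} = - \frac{i \sqrt{3}}{4} \approx - 0.43301 i$)
$E = \frac{60}{109}$ ($E = \frac{-35 - 25}{-79 - 30} = - \frac{60}{-109} = \left(-60\right) \left(- \frac{1}{109}\right) = \frac{60}{109} \approx 0.55046$)
$u{\left(9,-1 \right)} + t E = \left(2 \left(-1\right) + 2 \cdot 9\right) + - \frac{i \sqrt{3}}{4} \cdot \frac{60}{109} = \left(-2 + 18\right) - \frac{15 i \sqrt{3}}{109} = 16 - \frac{15 i \sqrt{3}}{109}$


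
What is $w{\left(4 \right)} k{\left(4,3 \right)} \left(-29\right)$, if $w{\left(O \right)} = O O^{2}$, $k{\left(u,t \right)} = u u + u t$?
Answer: $-51968$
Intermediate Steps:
$k{\left(u,t \right)} = u^{2} + t u$
$w{\left(O \right)} = O^{3}$
$w{\left(4 \right)} k{\left(4,3 \right)} \left(-29\right) = 4^{3} \cdot 4 \left(3 + 4\right) \left(-29\right) = 64 \cdot 4 \cdot 7 \left(-29\right) = 64 \cdot 28 \left(-29\right) = 1792 \left(-29\right) = -51968$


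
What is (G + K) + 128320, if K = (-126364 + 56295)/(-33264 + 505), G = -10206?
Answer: 94374795/799 ≈ 1.1812e+5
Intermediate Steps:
K = 1709/799 (K = -70069/(-32759) = -70069*(-1/32759) = 1709/799 ≈ 2.1389)
(G + K) + 128320 = (-10206 + 1709/799) + 128320 = -8152885/799 + 128320 = 94374795/799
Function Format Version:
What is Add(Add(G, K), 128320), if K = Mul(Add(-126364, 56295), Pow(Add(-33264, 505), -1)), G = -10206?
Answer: Rational(94374795, 799) ≈ 1.1812e+5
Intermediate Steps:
K = Rational(1709, 799) (K = Mul(-70069, Pow(-32759, -1)) = Mul(-70069, Rational(-1, 32759)) = Rational(1709, 799) ≈ 2.1389)
Add(Add(G, K), 128320) = Add(Add(-10206, Rational(1709, 799)), 128320) = Add(Rational(-8152885, 799), 128320) = Rational(94374795, 799)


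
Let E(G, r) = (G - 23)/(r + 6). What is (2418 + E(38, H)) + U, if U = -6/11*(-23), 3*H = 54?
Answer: 213943/88 ≈ 2431.2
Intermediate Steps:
H = 18 (H = (⅓)*54 = 18)
U = 138/11 (U = -6*1/11*(-23) = -6/11*(-23) = 138/11 ≈ 12.545)
E(G, r) = (-23 + G)/(6 + r)
(2418 + E(38, H)) + U = (2418 + (-23 + 38)/(6 + 18)) + 138/11 = (2418 + 15/24) + 138/11 = (2418 + (1/24)*15) + 138/11 = (2418 + 5/8) + 138/11 = 19349/8 + 138/11 = 213943/88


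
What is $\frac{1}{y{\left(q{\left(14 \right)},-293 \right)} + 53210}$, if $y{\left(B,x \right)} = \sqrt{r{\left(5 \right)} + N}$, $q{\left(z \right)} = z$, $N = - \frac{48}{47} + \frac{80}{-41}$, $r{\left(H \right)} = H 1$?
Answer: $\frac{102535670}{5455922996793} - \frac{\sqrt{7528789}}{5455922996793} \approx 1.8793 \cdot 10^{-5}$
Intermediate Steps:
$r{\left(H \right)} = H$
$N = - \frac{5728}{1927}$ ($N = \left(-48\right) \frac{1}{47} + 80 \left(- \frac{1}{41}\right) = - \frac{48}{47} - \frac{80}{41} = - \frac{5728}{1927} \approx -2.9725$)
$y{\left(B,x \right)} = \frac{\sqrt{7528789}}{1927}$ ($y{\left(B,x \right)} = \sqrt{5 - \frac{5728}{1927}} = \sqrt{\frac{3907}{1927}} = \frac{\sqrt{7528789}}{1927}$)
$\frac{1}{y{\left(q{\left(14 \right)},-293 \right)} + 53210} = \frac{1}{\frac{\sqrt{7528789}}{1927} + 53210} = \frac{1}{53210 + \frac{\sqrt{7528789}}{1927}}$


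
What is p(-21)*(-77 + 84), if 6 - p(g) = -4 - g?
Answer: -77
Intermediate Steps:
p(g) = 10 + g (p(g) = 6 - (-4 - g) = 6 + (4 + g) = 10 + g)
p(-21)*(-77 + 84) = (10 - 21)*(-77 + 84) = -11*7 = -77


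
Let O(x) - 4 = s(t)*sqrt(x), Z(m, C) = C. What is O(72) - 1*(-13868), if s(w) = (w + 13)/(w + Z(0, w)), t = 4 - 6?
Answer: 13872 - 33*sqrt(2)/2 ≈ 13849.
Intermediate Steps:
t = -2
s(w) = (13 + w)/(2*w) (s(w) = (w + 13)/(w + w) = (13 + w)/((2*w)) = (13 + w)*(1/(2*w)) = (13 + w)/(2*w))
O(x) = 4 - 11*sqrt(x)/4 (O(x) = 4 + ((1/2)*(13 - 2)/(-2))*sqrt(x) = 4 + ((1/2)*(-1/2)*11)*sqrt(x) = 4 - 11*sqrt(x)/4)
O(72) - 1*(-13868) = (4 - 33*sqrt(2)/2) - 1*(-13868) = (4 - 33*sqrt(2)/2) + 13868 = 13872 - 33*sqrt(2)/2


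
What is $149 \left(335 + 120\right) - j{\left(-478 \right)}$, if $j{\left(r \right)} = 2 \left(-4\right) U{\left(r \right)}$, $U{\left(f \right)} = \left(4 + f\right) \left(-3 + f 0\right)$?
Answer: $79171$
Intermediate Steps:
$U{\left(f \right)} = -12 - 3 f$ ($U{\left(f \right)} = \left(4 + f\right) \left(-3 + 0\right) = \left(4 + f\right) \left(-3\right) = -12 - 3 f$)
$j{\left(r \right)} = 96 + 24 r$ ($j{\left(r \right)} = 2 \left(-4\right) \left(-12 - 3 r\right) = - 8 \left(-12 - 3 r\right) = 96 + 24 r$)
$149 \left(335 + 120\right) - j{\left(-478 \right)} = 149 \left(335 + 120\right) - \left(96 + 24 \left(-478\right)\right) = 149 \cdot 455 - \left(96 - 11472\right) = 67795 - -11376 = 67795 + 11376 = 79171$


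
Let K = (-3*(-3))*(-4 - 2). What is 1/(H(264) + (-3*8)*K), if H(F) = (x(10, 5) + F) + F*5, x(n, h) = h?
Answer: 1/2885 ≈ 0.00034662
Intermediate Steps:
K = -54 (K = 9*(-6) = -54)
H(F) = 5 + 6*F (H(F) = (5 + F) + F*5 = (5 + F) + 5*F = 5 + 6*F)
1/(H(264) + (-3*8)*K) = 1/((5 + 6*264) - 3*8*(-54)) = 1/((5 + 1584) - 24*(-54)) = 1/(1589 + 1296) = 1/2885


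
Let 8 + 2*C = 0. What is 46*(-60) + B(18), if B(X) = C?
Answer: -2764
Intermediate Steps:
C = -4 (C = -4 + (½)*0 = -4 + 0 = -4)
B(X) = -4
46*(-60) + B(18) = 46*(-60) - 4 = -2760 - 4 = -2764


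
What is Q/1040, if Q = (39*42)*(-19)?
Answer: -1197/40 ≈ -29.925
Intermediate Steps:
Q = -31122 (Q = 1638*(-19) = -31122)
Q/1040 = -31122/1040 = -31122*1/1040 = -1197/40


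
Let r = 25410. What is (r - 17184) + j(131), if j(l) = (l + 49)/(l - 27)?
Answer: 213921/26 ≈ 8227.7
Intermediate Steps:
j(l) = (49 + l)/(-27 + l)
(r - 17184) + j(131) = (25410 - 17184) + (49 + 131)/(-27 + 131) = 8226 + 180/104 = 8226 + (1/104)*180 = 8226 + 45/26 = 213921/26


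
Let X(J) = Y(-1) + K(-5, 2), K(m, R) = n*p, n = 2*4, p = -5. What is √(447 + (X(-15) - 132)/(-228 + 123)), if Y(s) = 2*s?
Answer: √549605/35 ≈ 21.182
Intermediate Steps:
n = 8
K(m, R) = -40 (K(m, R) = 8*(-5) = -40)
X(J) = -42 (X(J) = 2*(-1) - 40 = -2 - 40 = -42)
√(447 + (X(-15) - 132)/(-228 + 123)) = √(447 + (-42 - 132)/(-228 + 123)) = √(447 - 174/(-105)) = √(447 - 174*(-1/105)) = √(447 + 58/35) = √(15703/35) = √549605/35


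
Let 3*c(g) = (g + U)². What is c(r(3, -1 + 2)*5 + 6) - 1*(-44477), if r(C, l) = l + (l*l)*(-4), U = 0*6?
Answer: 44504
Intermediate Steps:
U = 0
r(C, l) = l - 4*l² (r(C, l) = l + l²*(-4) = l - 4*l²)
c(g) = g²/3 (c(g) = (g + 0)²/3 = g²/3)
c(r(3, -1 + 2)*5 + 6) - 1*(-44477) = (((-1 + 2)*(1 - 4*(-1 + 2)))*5 + 6)²/3 - 1*(-44477) = ((1*(1 - 4*1))*5 + 6)²/3 + 44477 = ((1*(1 - 4))*5 + 6)²/3 + 44477 = ((1*(-3))*5 + 6)²/3 + 44477 = (-3*5 + 6)²/3 + 44477 = (-15 + 6)²/3 + 44477 = (⅓)*(-9)² + 44477 = (⅓)*81 + 44477 = 27 + 44477 = 44504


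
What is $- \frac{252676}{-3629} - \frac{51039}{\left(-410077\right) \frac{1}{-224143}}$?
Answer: $- \frac{11411482189}{410077} \approx -27828.0$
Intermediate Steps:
$- \frac{252676}{-3629} - \frac{51039}{\left(-410077\right) \frac{1}{-224143}} = \left(-252676\right) \left(- \frac{1}{3629}\right) - \frac{51039}{\left(-410077\right) \left(- \frac{1}{224143}\right)} = \frac{252676}{3629} - \frac{51039}{\frac{21583}{11797}} = \frac{252676}{3629} - \frac{602107083}{21583} = - \frac{11411482189}{410077}$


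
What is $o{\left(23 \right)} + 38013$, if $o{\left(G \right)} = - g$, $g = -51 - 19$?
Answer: $38083$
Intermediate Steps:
$g = -70$ ($g = -51 - 19 = -70$)
$o{\left(G \right)} = 70$ ($o{\left(G \right)} = \left(-1\right) \left(-70\right) = 70$)
$o{\left(23 \right)} + 38013 = 70 + 38013 = 38083$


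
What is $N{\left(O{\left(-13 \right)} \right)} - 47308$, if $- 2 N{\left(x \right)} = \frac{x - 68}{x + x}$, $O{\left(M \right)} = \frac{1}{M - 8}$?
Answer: $- \frac{190661}{4} \approx -47665.0$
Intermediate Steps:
$O{\left(M \right)} = \frac{1}{-8 + M}$
$N{\left(x \right)} = - \frac{-68 + x}{4 x}$ ($N{\left(x \right)} = - \frac{\left(x - 68\right) \frac{1}{x + x}}{2} = - \frac{\left(-68 + x\right) \frac{1}{2 x}}{2} = - \frac{\frac{1}{2} \frac{1}{x} \left(-68 + x\right)}{2} = - \frac{-68 + x}{4 x}$)
$N{\left(O{\left(-13 \right)} \right)} - 47308 = \frac{68 - \frac{1}{-8 - 13}}{4 \frac{1}{-8 - 13}} - 47308 = \frac{68 - \frac{1}{-21}}{4 \frac{1}{-21}} - 47308 = \frac{68 - - \frac{1}{21}}{4 \left(- \frac{1}{21}\right)} - 47308 = \frac{1}{4} \left(-21\right) \left(68 + \frac{1}{21}\right) - 47308 = \frac{1}{4} \left(-21\right) \frac{1429}{21} - 47308 = - \frac{1429}{4} - 47308 = - \frac{190661}{4}$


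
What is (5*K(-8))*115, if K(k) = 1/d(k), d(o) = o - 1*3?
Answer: -575/11 ≈ -52.273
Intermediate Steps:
d(o) = -3 + o (d(o) = o - 3 = -3 + o)
K(k) = 1/(-3 + k)
(5*K(-8))*115 = (5/(-3 - 8))*115 = (5/(-11))*115 = (5*(-1/11))*115 = -5/11*115 = -575/11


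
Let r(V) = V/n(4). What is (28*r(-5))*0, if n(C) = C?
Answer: 0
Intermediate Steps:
r(V) = V/4
(28*r(-5))*0 = (28*((1/4)*(-5)))*0 = (28*(-5/4))*0 = -35*0 = 0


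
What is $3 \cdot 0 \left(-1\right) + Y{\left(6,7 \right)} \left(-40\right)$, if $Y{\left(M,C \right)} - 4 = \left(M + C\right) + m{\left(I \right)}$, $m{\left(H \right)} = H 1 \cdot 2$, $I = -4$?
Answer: $-360$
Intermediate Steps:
$m{\left(H \right)} = 2 H$ ($m{\left(H \right)} = H 2 = 2 H$)
$Y{\left(M,C \right)} = -4 + C + M$ ($Y{\left(M,C \right)} = 4 + \left(\left(M + C\right) + 2 \left(-4\right)\right) = 4 - \left(8 - C - M\right) = 4 + \left(-8 + C + M\right) = -4 + C + M$)
$3 \cdot 0 \left(-1\right) + Y{\left(6,7 \right)} \left(-40\right) = 3 \cdot 0 \left(-1\right) + \left(-4 + 7 + 6\right) \left(-40\right) = 0 \left(-1\right) + 9 \left(-40\right) = 0 - 360 = -360$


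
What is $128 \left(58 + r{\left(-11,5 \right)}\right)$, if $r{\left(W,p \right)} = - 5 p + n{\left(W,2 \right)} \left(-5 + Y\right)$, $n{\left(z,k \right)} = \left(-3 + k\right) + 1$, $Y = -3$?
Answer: $4224$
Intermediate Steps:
$n{\left(z,k \right)} = -2 + k$
$r{\left(W,p \right)} = - 5 p$ ($r{\left(W,p \right)} = - 5 p + \left(-2 + 2\right) \left(-5 - 3\right) = - 5 p + 0 \left(-8\right) = - 5 p + 0 = - 5 p$)
$128 \left(58 + r{\left(-11,5 \right)}\right) = 128 \left(58 - 25\right) = 128 \cdot 33 = 4224$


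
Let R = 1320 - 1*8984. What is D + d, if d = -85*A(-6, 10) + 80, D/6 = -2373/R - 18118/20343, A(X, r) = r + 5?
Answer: -31142408853/25984792 ≈ -1198.5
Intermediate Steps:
A(X, r) = 5 + r
R = -7664 (R = 1320 - 8984 = -7664)
D = -90582413/25984792 (D = 6*(-2373/(-7664) - 18118/20343) = 6*(-2373*(-1/7664) - 18118*1/20343) = 6*(2373/7664 - 18118/20343) = 6*(-90582413/155908752) = -90582413/25984792 ≈ -3.4860)
d = -1195 (d = -85*(5 + 10) + 80 = -85*15 + 80 = -1275 + 80 = -1195)
D + d = -90582413/25984792 - 1195 = -31142408853/25984792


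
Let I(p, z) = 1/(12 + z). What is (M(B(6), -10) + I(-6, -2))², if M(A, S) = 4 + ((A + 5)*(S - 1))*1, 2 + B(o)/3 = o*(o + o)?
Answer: 557384881/100 ≈ 5.5738e+6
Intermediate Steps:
B(o) = -6 + 6*o² (B(o) = -6 + 3*(o*(o + o)) = -6 + 3*(o*(2*o)) = -6 + 3*(2*o²) = -6 + 6*o²)
M(A, S) = 4 + (-1 + S)*(5 + A) (M(A, S) = 4 + ((5 + A)*(-1 + S))*1 = 4 + ((-1 + S)*(5 + A))*1 = 4 + (-1 + S)*(5 + A))
(M(B(6), -10) + I(-6, -2))² = ((-1 - (-6 + 6*6²) + 5*(-10) + (-6 + 6*6²)*(-10)) + 1/(12 - 2))² = ((-1 - (-6 + 6*36) - 50 + (-6 + 6*36)*(-10)) + 1/10)² = ((-1 - (-6 + 216) - 50 + (-6 + 216)*(-10)) + ⅒)² = ((-1 - 1*210 - 50 + 210*(-10)) + ⅒)² = ((-1 - 210 - 50 - 2100) + ⅒)² = (-2361 + ⅒)² = (-23609/10)² = 557384881/100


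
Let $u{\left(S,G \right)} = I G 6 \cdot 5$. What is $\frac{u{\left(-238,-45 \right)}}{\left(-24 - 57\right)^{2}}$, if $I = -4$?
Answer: $\frac{200}{243} \approx 0.82305$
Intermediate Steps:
$u{\left(S,G \right)} = - 120 G$ ($u{\left(S,G \right)} = - 4 G 6 \cdot 5 = - 4 \cdot 6 G 5 = - 24 G 5 = - 120 G$)
$\frac{u{\left(-238,-45 \right)}}{\left(-24 - 57\right)^{2}} = \frac{\left(-120\right) \left(-45\right)}{\left(-24 - 57\right)^{2}} = \frac{5400}{\left(-81\right)^{2}} = \frac{5400}{6561} = 5400 \cdot \frac{1}{6561} = \frac{200}{243}$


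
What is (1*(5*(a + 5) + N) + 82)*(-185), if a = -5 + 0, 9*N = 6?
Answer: -45880/3 ≈ -15293.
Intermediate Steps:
N = ⅔ (N = (⅑)*6 = ⅔ ≈ 0.66667)
a = -5
(1*(5*(a + 5) + N) + 82)*(-185) = (1*(5*(-5 + 5) + ⅔) + 82)*(-185) = (1*(5*0 + ⅔) + 82)*(-185) = (1*(0 + ⅔) + 82)*(-185) = (1*(⅔) + 82)*(-185) = (⅔ + 82)*(-185) = (248/3)*(-185) = -45880/3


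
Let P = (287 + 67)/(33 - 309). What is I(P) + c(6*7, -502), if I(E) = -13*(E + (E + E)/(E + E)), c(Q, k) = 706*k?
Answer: -16302783/46 ≈ -3.5441e+5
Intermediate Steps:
P = -59/46 (P = 354/(-276) = 354*(-1/276) = -59/46 ≈ -1.2826)
I(E) = -13 - 13*E (I(E) = -13*(E + (2*E)/((2*E))) = -13*(E + (2*E)*(1/(2*E))) = -13*(E + 1) = -13*(1 + E) = -13 - 13*E)
I(P) + c(6*7, -502) = (-13 - 13*(-59/46)) + 706*(-502) = (-13 + 767/46) - 354412 = 169/46 - 354412 = -16302783/46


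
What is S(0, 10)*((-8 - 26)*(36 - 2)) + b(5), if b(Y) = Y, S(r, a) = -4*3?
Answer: 13877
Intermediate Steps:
S(r, a) = -12
S(0, 10)*((-8 - 26)*(36 - 2)) + b(5) = -12*(-8 - 26)*(36 - 2) + 5 = -(-408)*34 + 5 = -12*(-1156) + 5 = 13872 + 5 = 13877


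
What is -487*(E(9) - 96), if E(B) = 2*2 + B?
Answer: 40421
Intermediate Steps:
E(B) = 4 + B
-487*(E(9) - 96) = -487*((4 + 9) - 96) = -487*(13 - 96) = -487*(-83) = 40421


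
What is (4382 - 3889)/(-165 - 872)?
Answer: -29/61 ≈ -0.47541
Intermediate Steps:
(4382 - 3889)/(-165 - 872) = 493/(-1037) = 493*(-1/1037) = -29/61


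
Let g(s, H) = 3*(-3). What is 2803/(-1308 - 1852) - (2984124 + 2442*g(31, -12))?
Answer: -9360384163/3160 ≈ -2.9621e+6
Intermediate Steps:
g(s, H) = -9
2803/(-1308 - 1852) - (2984124 + 2442*g(31, -12)) = 2803/(-1308 - 1852) - 2442/(1/(1222 - 9)) = 2803/(-3160) - 2442/(1/1213) = 2803*(-1/3160) - 2442/1/1213 = -2803/3160 - 2442*1213 = -2803/3160 - 2962146 = -9360384163/3160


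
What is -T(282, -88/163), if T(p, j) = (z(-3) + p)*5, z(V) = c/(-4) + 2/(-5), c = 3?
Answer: -5617/4 ≈ -1404.3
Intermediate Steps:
z(V) = -23/20 (z(V) = 3/(-4) + 2/(-5) = 3*(-1/4) + 2*(-1/5) = -3/4 - 2/5 = -23/20)
T(p, j) = -23/4 + 5*p (T(p, j) = (-23/20 + p)*5 = -23/4 + 5*p)
-T(282, -88/163) = -(-23/4 + 5*282) = -(-23/4 + 1410) = -1*5617/4 = -5617/4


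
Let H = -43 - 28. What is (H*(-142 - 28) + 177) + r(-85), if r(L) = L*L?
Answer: 19472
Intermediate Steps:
H = -71
r(L) = L²
(H*(-142 - 28) + 177) + r(-85) = (-71*(-142 - 28) + 177) + (-85)² = (-71*(-170) + 177) + 7225 = (12070 + 177) + 7225 = 12247 + 7225 = 19472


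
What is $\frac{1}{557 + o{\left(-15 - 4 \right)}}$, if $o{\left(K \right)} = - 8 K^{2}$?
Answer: $- \frac{1}{2331} \approx -0.000429$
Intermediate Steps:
$\frac{1}{557 + o{\left(-15 - 4 \right)}} = \frac{1}{557 - 8 \left(-15 - 4\right)^{2}} = \frac{1}{557 - 8 \left(-19\right)^{2}} = \frac{1}{557 - 2888} = \frac{1}{-2331} = - \frac{1}{2331}$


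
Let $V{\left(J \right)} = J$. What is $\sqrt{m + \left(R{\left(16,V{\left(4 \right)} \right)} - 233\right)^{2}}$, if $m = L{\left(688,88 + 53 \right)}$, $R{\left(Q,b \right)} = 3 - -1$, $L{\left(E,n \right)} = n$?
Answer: $\sqrt{52582} \approx 229.31$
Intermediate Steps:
$R{\left(Q,b \right)} = 4$ ($R{\left(Q,b \right)} = 3 + 1 = 4$)
$m = 141$ ($m = 88 + 53 = 141$)
$\sqrt{m + \left(R{\left(16,V{\left(4 \right)} \right)} - 233\right)^{2}} = \sqrt{141 + \left(4 - 233\right)^{2}} = \sqrt{141 + \left(-229\right)^{2}} = \sqrt{141 + 52441} = \sqrt{52582}$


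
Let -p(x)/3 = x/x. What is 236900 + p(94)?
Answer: 236897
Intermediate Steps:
p(x) = -3 (p(x) = -3*x/x = -3*1 = -3)
236900 + p(94) = 236900 - 3 = 236897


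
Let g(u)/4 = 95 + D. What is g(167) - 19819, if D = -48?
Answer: -19631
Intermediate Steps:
g(u) = 188 (g(u) = 4*(95 - 48) = 4*47 = 188)
g(167) - 19819 = 188 - 19819 = -19631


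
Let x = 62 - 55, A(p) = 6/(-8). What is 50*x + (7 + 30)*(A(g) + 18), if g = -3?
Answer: 3953/4 ≈ 988.25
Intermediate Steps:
A(p) = -3/4 (A(p) = 6*(-1/8) = -3/4)
x = 7
50*x + (7 + 30)*(A(g) + 18) = 50*7 + (7 + 30)*(-3/4 + 18) = 350 + 37*(69/4) = 350 + 2553/4 = 3953/4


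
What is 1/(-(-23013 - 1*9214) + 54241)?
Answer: 1/86468 ≈ 1.1565e-5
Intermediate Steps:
1/(-(-23013 - 1*9214) + 54241) = 1/(-(-23013 - 9214) + 54241) = 1/(-1*(-32227) + 54241) = 1/(32227 + 54241) = 1/86468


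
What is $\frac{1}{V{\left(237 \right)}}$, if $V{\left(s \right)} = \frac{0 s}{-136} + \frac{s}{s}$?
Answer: $1$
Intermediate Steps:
$V{\left(s \right)} = 1$ ($V{\left(s \right)} = 0 \left(- \frac{1}{136}\right) + 1 = 0 + 1 = 1$)
$\frac{1}{V{\left(237 \right)}} = 1^{-1} = 1$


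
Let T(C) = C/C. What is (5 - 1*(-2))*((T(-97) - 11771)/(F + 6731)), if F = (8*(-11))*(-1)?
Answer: -82390/6819 ≈ -12.082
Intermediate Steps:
F = 88 (F = -88*(-1) = 88)
T(C) = 1
(5 - 1*(-2))*((T(-97) - 11771)/(F + 6731)) = (5 - 1*(-2))*((1 - 11771)/(88 + 6731)) = (5 + 2)*(-11770/6819) = 7*(-11770*1/6819) = 7*(-11770/6819) = -82390/6819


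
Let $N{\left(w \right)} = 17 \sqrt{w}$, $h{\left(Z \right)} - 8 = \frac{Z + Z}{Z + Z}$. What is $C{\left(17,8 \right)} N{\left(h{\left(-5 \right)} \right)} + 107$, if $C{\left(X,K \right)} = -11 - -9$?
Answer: $5$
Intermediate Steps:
$h{\left(Z \right)} = 9$ ($h{\left(Z \right)} = 8 + \frac{Z + Z}{Z + Z} = 8 + \frac{2 Z}{2 Z} = 8 + 2 Z \frac{1}{2 Z} = 8 + 1 = 9$)
$C{\left(X,K \right)} = -2$ ($C{\left(X,K \right)} = -11 + 9 = -2$)
$C{\left(17,8 \right)} N{\left(h{\left(-5 \right)} \right)} + 107 = - 2 \cdot 17 \sqrt{9} + 107 = - 2 \cdot 17 \cdot 3 + 107 = \left(-2\right) 51 + 107 = -102 + 107 = 5$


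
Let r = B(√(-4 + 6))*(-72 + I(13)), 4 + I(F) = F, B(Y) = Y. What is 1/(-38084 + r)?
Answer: -19042/725191559 + 63*√2/1450383118 ≈ -2.6196e-5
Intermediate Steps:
I(F) = -4 + F
r = -63*√2 (r = √(-4 + 6)*(-72 + (-4 + 13)) = √2*(-72 + 9) = √2*(-63) = -63*√2 ≈ -89.095)
1/(-38084 + r) = 1/(-38084 - 63*√2)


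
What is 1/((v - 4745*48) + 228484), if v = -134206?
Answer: -1/133482 ≈ -7.4916e-6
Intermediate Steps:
1/((v - 4745*48) + 228484) = 1/((-134206 - 4745*48) + 228484) = 1/((-134206 - 1*227760) + 228484) = 1/((-134206 - 227760) + 228484) = 1/(-361966 + 228484) = 1/(-133482) = -1/133482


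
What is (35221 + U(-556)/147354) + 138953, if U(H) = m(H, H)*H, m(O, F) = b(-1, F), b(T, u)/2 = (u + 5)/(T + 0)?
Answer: 12832311442/73677 ≈ 1.7417e+5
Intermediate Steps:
b(T, u) = 2*(5 + u)/T (b(T, u) = 2*((u + 5)/(T + 0)) = 2*((5 + u)/T) = 2*(5 + u)/T)
m(O, F) = -10 - 2*F (m(O, F) = 2*(5 + F)/(-1) = 2*(-1)*(5 + F) = -10 - 2*F)
U(H) = H*(-10 - 2*H) (U(H) = (-10 - 2*H)*H = H*(-10 - 2*H))
(35221 + U(-556)/147354) + 138953 = (35221 + (2*(-556)*(-5 - 1*(-556)))/147354) + 138953 = (35221 + (2*(-556)*(-5 + 556))*(1/147354)) + 138953 = (35221 + (2*(-556)*551)*(1/147354)) + 138953 = (35221 - 612712*1/147354) + 138953 = (35221 - 306356/73677) + 138953 = 2594671261/73677 + 138953 = 12832311442/73677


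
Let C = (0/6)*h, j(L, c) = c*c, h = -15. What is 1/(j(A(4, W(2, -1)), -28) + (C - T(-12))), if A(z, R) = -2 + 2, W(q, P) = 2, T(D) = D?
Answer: 1/796 ≈ 0.0012563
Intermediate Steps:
A(z, R) = 0
j(L, c) = c**2
C = 0 (C = (0/6)*(-15) = (0*(1/6))*(-15) = 0*(-15) = 0)
1/(j(A(4, W(2, -1)), -28) + (C - T(-12))) = 1/((-28)**2 + (0 - 1*(-12))) = 1/(784 + (0 + 12)) = 1/(784 + 12) = 1/796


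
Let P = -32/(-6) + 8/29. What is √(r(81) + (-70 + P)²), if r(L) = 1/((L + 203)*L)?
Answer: √5695153208015/37062 ≈ 64.391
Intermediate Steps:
r(L) = 1/(L*(203 + L)) (r(L) = 1/((203 + L)*L) = 1/(L*(203 + L)))
P = 488/87 (P = -32*(-⅙) + 8*(1/29) = 16/3 + 8/29 = 488/87 ≈ 5.6092)
√(r(81) + (-70 + P)²) = √(1/(81*(203 + 81)) + (-70 + 488/87)²) = √((1/81)/284 + (-5602/87)²) = √((1/81)*(1/284) + 31382404/7569) = √(1/23004 + 31382404/7569) = √(80213425465/19346364) = √5695153208015/37062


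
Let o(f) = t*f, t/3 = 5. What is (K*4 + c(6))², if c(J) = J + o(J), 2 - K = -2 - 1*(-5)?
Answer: 8464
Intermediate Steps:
t = 15 (t = 3*5 = 15)
K = -1 (K = 2 - (-2 - 1*(-5)) = 2 - (-2 + 5) = 2 - 1*3 = 2 - 3 = -1)
o(f) = 15*f
c(J) = 16*J (c(J) = J + 15*J = 16*J)
(K*4 + c(6))² = (-1*4 + 16*6)² = (-4 + 96)² = 92² = 8464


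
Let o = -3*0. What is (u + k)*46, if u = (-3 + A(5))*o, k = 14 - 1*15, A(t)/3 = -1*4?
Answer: -46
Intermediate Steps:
o = 0
A(t) = -12 (A(t) = 3*(-1*4) = 3*(-4) = -12)
k = -1 (k = 14 - 15 = -1)
u = 0 (u = (-3 - 12)*0 = -15*0 = 0)
(u + k)*46 = (0 - 1)*46 = -1*46 = -46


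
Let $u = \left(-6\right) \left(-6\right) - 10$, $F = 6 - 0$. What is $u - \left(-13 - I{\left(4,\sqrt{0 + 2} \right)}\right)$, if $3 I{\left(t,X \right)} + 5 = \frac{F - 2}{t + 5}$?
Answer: $\frac{1012}{27} \approx 37.482$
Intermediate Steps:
$F = 6$ ($F = 6 + 0 = 6$)
$u = 26$ ($u = 36 - 10 = 26$)
$I{\left(t,X \right)} = - \frac{5}{3} + \frac{4}{3 \left(5 + t\right)}$ ($I{\left(t,X \right)} = - \frac{5}{3} + \frac{\left(6 - 2\right) \frac{1}{t + 5}}{3} = - \frac{5}{3} + \frac{4 \frac{1}{5 + t}}{3} = - \frac{5}{3} + \frac{4}{3 \left(5 + t\right)}$)
$u - \left(-13 - I{\left(4,\sqrt{0 + 2} \right)}\right) = 26 + \left(\left(\frac{-21 - 20}{3 \left(5 + 4\right)} + 15\right) - 2\right) = 26 + \left(\left(\frac{-21 - 20}{3 \cdot 9} + 15\right) - 2\right) = 26 + \left(\left(\frac{1}{3} \cdot \frac{1}{9} \left(-41\right) + 15\right) - 2\right) = 26 + \left(\left(- \frac{41}{27} + 15\right) - 2\right) = 26 + \left(\frac{364}{27} - 2\right) = 26 + \frac{310}{27} = \frac{1012}{27}$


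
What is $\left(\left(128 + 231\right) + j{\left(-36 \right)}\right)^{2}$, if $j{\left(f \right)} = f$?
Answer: $104329$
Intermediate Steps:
$\left(\left(128 + 231\right) + j{\left(-36 \right)}\right)^{2} = \left(\left(128 + 231\right) - 36\right)^{2} = \left(359 - 36\right)^{2} = 323^{2} = 104329$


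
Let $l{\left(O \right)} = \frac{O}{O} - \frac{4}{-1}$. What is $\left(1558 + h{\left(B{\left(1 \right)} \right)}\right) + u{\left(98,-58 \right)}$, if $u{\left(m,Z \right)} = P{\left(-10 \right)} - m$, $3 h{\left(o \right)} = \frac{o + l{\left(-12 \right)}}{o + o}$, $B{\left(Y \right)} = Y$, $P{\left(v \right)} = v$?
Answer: $1451$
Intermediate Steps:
$l{\left(O \right)} = 5$ ($l{\left(O \right)} = 1 - -4 = 1 + 4 = 5$)
$h{\left(o \right)} = \frac{5 + o}{6 o}$ ($h{\left(o \right)} = \frac{\left(o + 5\right) \frac{1}{o + o}}{3} = \frac{\left(5 + o\right) \frac{1}{2 o}}{3} = \frac{\frac{1}{2} \frac{1}{o} \left(5 + o\right)}{3} = \frac{5 + o}{6 o}$)
$u{\left(m,Z \right)} = -10 - m$
$\left(1558 + h{\left(B{\left(1 \right)} \right)}\right) + u{\left(98,-58 \right)} = \left(1558 + \frac{5 + 1}{6 \cdot 1}\right) - 108 = \left(1558 + \frac{1}{6} \cdot 1 \cdot 6\right) - 108 = \left(1558 + 1\right) - 108 = 1559 - 108 = 1451$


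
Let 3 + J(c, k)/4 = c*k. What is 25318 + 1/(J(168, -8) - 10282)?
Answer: 396733059/15670 ≈ 25318.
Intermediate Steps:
J(c, k) = -12 + 4*c*k (J(c, k) = -12 + 4*(c*k) = -12 + 4*c*k)
25318 + 1/(J(168, -8) - 10282) = 25318 + 1/((-12 + 4*168*(-8)) - 10282) = 25318 + 1/((-12 - 5376) - 10282) = 25318 + 1/(-5388 - 10282) = 25318 + 1/(-15670) = 25318 - 1/15670 = 396733059/15670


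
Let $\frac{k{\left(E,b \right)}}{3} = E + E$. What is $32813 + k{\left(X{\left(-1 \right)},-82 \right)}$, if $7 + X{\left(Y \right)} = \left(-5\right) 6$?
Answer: $32591$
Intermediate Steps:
$X{\left(Y \right)} = -37$ ($X{\left(Y \right)} = -7 - 30 = -37$)
$k{\left(E,b \right)} = 6 E$ ($k{\left(E,b \right)} = 3 \left(E + E\right) = 3 \cdot 2 E = 6 E$)
$32813 + k{\left(X{\left(-1 \right)},-82 \right)} = 32813 + 6 \left(-37\right) = 32813 - 222 = 32591$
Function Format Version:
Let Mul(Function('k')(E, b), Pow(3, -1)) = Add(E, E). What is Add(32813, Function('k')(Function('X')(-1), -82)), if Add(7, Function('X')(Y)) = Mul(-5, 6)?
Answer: 32591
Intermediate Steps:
Function('X')(Y) = -37 (Function('X')(Y) = Add(-7, Mul(-5, 6)) = Add(-7, -30) = -37)
Function('k')(E, b) = Mul(6, E) (Function('k')(E, b) = Mul(3, Add(E, E)) = Mul(3, Mul(2, E)) = Mul(6, E))
Add(32813, Function('k')(Function('X')(-1), -82)) = Add(32813, Mul(6, -37)) = Add(32813, -222) = 32591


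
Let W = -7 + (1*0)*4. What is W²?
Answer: 49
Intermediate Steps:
W = -7 (W = -7 + 0*4 = -7 + 0 = -7)
W² = (-7)² = 49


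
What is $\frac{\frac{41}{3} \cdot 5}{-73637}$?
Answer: $- \frac{205}{220911} \approx -0.00092798$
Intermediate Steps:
$\frac{\frac{41}{3} \cdot 5}{-73637} = 41 \cdot \frac{1}{3} \cdot 5 \left(- \frac{1}{73637}\right) = \frac{41}{3} \cdot 5 \left(- \frac{1}{73637}\right) = \frac{205}{3} \left(- \frac{1}{73637}\right) = - \frac{205}{220911}$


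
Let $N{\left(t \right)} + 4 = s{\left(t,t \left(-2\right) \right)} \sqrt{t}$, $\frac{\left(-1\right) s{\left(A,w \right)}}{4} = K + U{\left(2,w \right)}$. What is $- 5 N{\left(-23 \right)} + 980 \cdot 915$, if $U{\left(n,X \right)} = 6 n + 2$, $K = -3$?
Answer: $896720 + 220 i \sqrt{23} \approx 8.9672 \cdot 10^{5} + 1055.1 i$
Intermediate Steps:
$U{\left(n,X \right)} = 2 + 6 n$
$s{\left(A,w \right)} = -44$ ($s{\left(A,w \right)} = - 4 \left(-3 + \left(2 + 6 \cdot 2\right)\right) = - 4 \left(-3 + \left(2 + 12\right)\right) = - 4 \left(-3 + 14\right) = \left(-4\right) 11 = -44$)
$N{\left(t \right)} = -4 - 44 \sqrt{t}$
$- 5 N{\left(-23 \right)} + 980 \cdot 915 = - 5 \left(-4 - 44 \sqrt{-23}\right) + 980 \cdot 915 = - 5 \left(-4 - 44 i \sqrt{23}\right) + 896700 = \left(20 + 220 i \sqrt{23}\right) + 896700 = 896720 + 220 i \sqrt{23}$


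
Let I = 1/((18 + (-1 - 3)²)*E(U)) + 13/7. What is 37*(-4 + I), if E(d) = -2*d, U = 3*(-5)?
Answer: -565841/7140 ≈ -79.249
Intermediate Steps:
U = -15
I = 13267/7140 (I = 1/((18 + (-1 - 3)²)*((-2*(-15)))) + 13/7 = 1/((18 + (-4)²)*30) + 13*(⅐) = (1/30)/(18 + 16) + 13/7 = (1/30)/34 + 13/7 = (1/34)*(1/30) + 13/7 = 1/1020 + 13/7 = 13267/7140 ≈ 1.8581)
37*(-4 + I) = 37*(-4 + 13267/7140) = 37*(-15293/7140) = -565841/7140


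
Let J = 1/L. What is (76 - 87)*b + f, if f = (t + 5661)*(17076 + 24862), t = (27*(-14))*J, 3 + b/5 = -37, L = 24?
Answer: 473505389/2 ≈ 2.3675e+8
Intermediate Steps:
J = 1/24 ≈ 0.041667
b = -200 (b = -15 + 5*(-37) = -15 - 185 = -200)
t = -63/4 (t = (27*(-14))*(1/24) = -378*1/24 = -63/4 ≈ -15.750)
f = 473500989/2 (f = (-63/4 + 5661)*(17076 + 24862) = (22581/4)*41938 = 473500989/2 ≈ 2.3675e+8)
(76 - 87)*b + f = (76 - 87)*(-200) + 473500989/2 = -11*(-200) + 473500989/2 = 2200 + 473500989/2 = 473505389/2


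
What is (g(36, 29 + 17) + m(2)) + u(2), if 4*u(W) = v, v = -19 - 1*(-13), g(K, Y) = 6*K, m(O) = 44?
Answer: 517/2 ≈ 258.50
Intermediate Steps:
v = -6 (v = -19 + 13 = -6)
u(W) = -3/2 (u(W) = (1/4)*(-6) = -3/2)
(g(36, 29 + 17) + m(2)) + u(2) = (6*36 + 44) - 3/2 = (216 + 44) - 3/2 = 260 - 3/2 = 517/2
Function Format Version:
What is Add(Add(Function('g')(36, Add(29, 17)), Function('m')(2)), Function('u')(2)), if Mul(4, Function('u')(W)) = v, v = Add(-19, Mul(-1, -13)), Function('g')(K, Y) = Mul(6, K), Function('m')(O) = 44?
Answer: Rational(517, 2) ≈ 258.50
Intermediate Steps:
v = -6 (v = Add(-19, 13) = -6)
Function('u')(W) = Rational(-3, 2) (Function('u')(W) = Mul(Rational(1, 4), -6) = Rational(-3, 2))
Add(Add(Function('g')(36, Add(29, 17)), Function('m')(2)), Function('u')(2)) = Add(Add(Mul(6, 36), 44), Rational(-3, 2)) = Add(Add(216, 44), Rational(-3, 2)) = Add(260, Rational(-3, 2)) = Rational(517, 2)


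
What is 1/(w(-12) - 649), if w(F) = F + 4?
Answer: -1/657 ≈ -0.0015221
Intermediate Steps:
w(F) = 4 + F
1/(w(-12) - 649) = 1/((4 - 12) - 649) = 1/(-8 - 649) = 1/(-657) = -1/657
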